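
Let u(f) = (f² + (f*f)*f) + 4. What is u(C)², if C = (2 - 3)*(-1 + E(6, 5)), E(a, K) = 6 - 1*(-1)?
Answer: 30976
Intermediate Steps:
E(a, K) = 7 (E(a, K) = 6 + 1 = 7)
C = -6 (C = (2 - 3)*(-1 + 7) = -1*6 = -6)
u(f) = 4 + f² + f³ (u(f) = (f² + f²*f) + 4 = (f² + f³) + 4 = 4 + f² + f³)
u(C)² = (4 + (-6)² + (-6)³)² = (4 + 36 - 216)² = (-176)² = 30976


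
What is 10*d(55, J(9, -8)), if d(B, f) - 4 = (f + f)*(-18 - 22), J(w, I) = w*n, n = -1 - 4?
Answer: 36040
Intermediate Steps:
n = -5
J(w, I) = -5*w (J(w, I) = w*(-5) = -5*w)
d(B, f) = 4 - 80*f (d(B, f) = 4 + (f + f)*(-18 - 22) = 4 + (2*f)*(-40) = 4 - 80*f)
10*d(55, J(9, -8)) = 10*(4 - (-400)*9) = 10*(4 - 80*(-45)) = 10*(4 + 3600) = 10*3604 = 36040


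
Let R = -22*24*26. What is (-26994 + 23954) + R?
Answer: -16768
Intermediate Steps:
R = -13728 (R = -528*26 = -13728)
(-26994 + 23954) + R = (-26994 + 23954) - 13728 = -3040 - 13728 = -16768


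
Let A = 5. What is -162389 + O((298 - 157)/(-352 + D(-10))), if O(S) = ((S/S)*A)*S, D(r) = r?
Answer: -58785523/362 ≈ -1.6239e+5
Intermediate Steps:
O(S) = 5*S (O(S) = ((S/S)*5)*S = (1*5)*S = 5*S)
-162389 + O((298 - 157)/(-352 + D(-10))) = -162389 + 5*((298 - 157)/(-352 - 10)) = -162389 + 5*(141/(-362)) = -162389 + 5*(141*(-1/362)) = -162389 + 5*(-141/362) = -162389 - 705/362 = -58785523/362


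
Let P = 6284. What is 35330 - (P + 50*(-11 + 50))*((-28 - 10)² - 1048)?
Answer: -3225334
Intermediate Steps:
35330 - (P + 50*(-11 + 50))*((-28 - 10)² - 1048) = 35330 - (6284 + 50*(-11 + 50))*((-28 - 10)² - 1048) = 35330 - (6284 + 50*39)*((-38)² - 1048) = 35330 - (6284 + 1950)*(1444 - 1048) = 35330 - 8234*396 = 35330 - 1*3260664 = 35330 - 3260664 = -3225334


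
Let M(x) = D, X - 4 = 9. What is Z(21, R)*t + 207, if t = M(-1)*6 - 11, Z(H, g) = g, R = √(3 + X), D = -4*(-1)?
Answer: 259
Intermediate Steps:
X = 13 (X = 4 + 9 = 13)
D = 4
M(x) = 4
R = 4 (R = √(3 + 13) = √16 = 4)
t = 13 (t = 4*6 - 11 = 24 - 11 = 13)
Z(21, R)*t + 207 = 4*13 + 207 = 52 + 207 = 259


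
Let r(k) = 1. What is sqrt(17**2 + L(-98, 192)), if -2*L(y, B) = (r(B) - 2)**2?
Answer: sqrt(1154)/2 ≈ 16.985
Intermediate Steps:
L(y, B) = -1/2 (L(y, B) = -(1 - 2)**2/2 = -1/2*(-1)**2 = -1/2*1 = -1/2)
sqrt(17**2 + L(-98, 192)) = sqrt(17**2 - 1/2) = sqrt(289 - 1/2) = sqrt(577/2) = sqrt(1154)/2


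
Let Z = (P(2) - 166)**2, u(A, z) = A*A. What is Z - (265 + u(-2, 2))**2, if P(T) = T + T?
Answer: -46117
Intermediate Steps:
u(A, z) = A**2
P(T) = 2*T
Z = 26244 (Z = (2*2 - 166)**2 = (4 - 166)**2 = (-162)**2 = 26244)
Z - (265 + u(-2, 2))**2 = 26244 - (265 + (-2)**2)**2 = 26244 - (265 + 4)**2 = 26244 - 1*269**2 = 26244 - 1*72361 = 26244 - 72361 = -46117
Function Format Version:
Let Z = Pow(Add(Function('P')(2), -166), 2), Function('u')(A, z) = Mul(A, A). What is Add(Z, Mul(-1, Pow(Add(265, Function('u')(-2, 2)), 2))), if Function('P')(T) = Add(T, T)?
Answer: -46117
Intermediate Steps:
Function('u')(A, z) = Pow(A, 2)
Function('P')(T) = Mul(2, T)
Z = 26244 (Z = Pow(Add(Mul(2, 2), -166), 2) = Pow(Add(4, -166), 2) = Pow(-162, 2) = 26244)
Add(Z, Mul(-1, Pow(Add(265, Function('u')(-2, 2)), 2))) = Add(26244, Mul(-1, Pow(Add(265, Pow(-2, 2)), 2))) = Add(26244, Mul(-1, Pow(Add(265, 4), 2))) = Add(26244, Mul(-1, Pow(269, 2))) = Add(26244, Mul(-1, 72361)) = Add(26244, -72361) = -46117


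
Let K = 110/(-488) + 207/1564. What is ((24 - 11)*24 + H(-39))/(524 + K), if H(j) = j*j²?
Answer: -122380518/1086583 ≈ -112.63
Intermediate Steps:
K = -193/2074 (K = 110*(-1/488) + 207*(1/1564) = -55/244 + 9/68 = -193/2074 ≈ -0.093057)
H(j) = j³
((24 - 11)*24 + H(-39))/(524 + K) = ((24 - 11)*24 + (-39)³)/(524 - 193/2074) = (13*24 - 59319)/(1086583/2074) = (312 - 59319)*(2074/1086583) = -59007*2074/1086583 = -122380518/1086583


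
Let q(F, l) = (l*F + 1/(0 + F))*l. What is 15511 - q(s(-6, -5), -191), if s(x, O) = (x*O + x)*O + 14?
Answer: 411544491/106 ≈ 3.8825e+6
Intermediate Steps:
s(x, O) = 14 + O*(x + O*x) (s(x, O) = (O*x + x)*O + 14 = (x + O*x)*O + 14 = O*(x + O*x) + 14 = 14 + O*(x + O*x))
q(F, l) = l*(1/F + F*l) (q(F, l) = (F*l + 1/F)*l = (1/F + F*l)*l = l*(1/F + F*l))
15511 - q(s(-6, -5), -191) = 15511 - ((14 - 5*(-6) - 6*(-5)**2)*(-191)**2 - 191/(14 - 5*(-6) - 6*(-5)**2)) = 15511 - ((14 + 30 - 6*25)*36481 - 191/(14 + 30 - 6*25)) = 15511 - ((14 + 30 - 150)*36481 - 191/(14 + 30 - 150)) = 15511 - (-106*36481 - 191/(-106)) = 15511 - (-3866986 - 191*(-1/106)) = 15511 - (-3866986 + 191/106) = 15511 - 1*(-409900325/106) = 15511 + 409900325/106 = 411544491/106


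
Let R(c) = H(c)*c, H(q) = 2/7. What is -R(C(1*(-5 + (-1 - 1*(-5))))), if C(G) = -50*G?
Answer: -100/7 ≈ -14.286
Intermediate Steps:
H(q) = 2/7 (H(q) = 2*(⅐) = 2/7)
R(c) = 2*c/7
-R(C(1*(-5 + (-1 - 1*(-5))))) = -2*(-50*(-5 + (-1 - 1*(-5))))/7 = -2*(-50*(-5 + (-1 + 5)))/7 = -2*(-50*(-5 + 4))/7 = -2*(-50*(-1))/7 = -2*50/7 = -1*100/7 = -100/7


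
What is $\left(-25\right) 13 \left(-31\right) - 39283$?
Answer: $-29208$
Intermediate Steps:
$\left(-25\right) 13 \left(-31\right) - 39283 = \left(-325\right) \left(-31\right) - 39283 = 10075 - 39283 = -29208$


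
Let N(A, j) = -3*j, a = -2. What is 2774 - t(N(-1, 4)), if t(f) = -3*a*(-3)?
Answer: 2792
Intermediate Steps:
t(f) = -18 (t(f) = -3*(-2)*(-3) = 6*(-3) = -18)
2774 - t(N(-1, 4)) = 2774 - 1*(-18) = 2774 + 18 = 2792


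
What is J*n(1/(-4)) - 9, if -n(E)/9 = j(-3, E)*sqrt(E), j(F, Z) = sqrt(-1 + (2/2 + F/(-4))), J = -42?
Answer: -9 + 189*I*sqrt(3)/2 ≈ -9.0 + 163.68*I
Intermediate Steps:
j(F, Z) = sqrt(-F)/2 (j(F, Z) = sqrt(-1 + (2*(1/2) + F*(-1/4))) = sqrt(-1 + (1 - F/4)) = sqrt(-F/4) = sqrt(-F)/2)
n(E) = -9*sqrt(3)*sqrt(E)/2 (n(E) = -9*sqrt(-1*(-3))/2*sqrt(E) = -9*sqrt(3)/2*sqrt(E) = -9*sqrt(3)*sqrt(E)/2)
J*n(1/(-4)) - 9 = -(-189)*sqrt(3)*sqrt(1/(-4)) - 9 = -(-189)*sqrt(3)*sqrt(-1/4) - 9 = -(-189)*sqrt(3)*I/2 - 9 = -(-189)*I*sqrt(3)/2 - 9 = 189*I*sqrt(3)/2 - 9 = -9 + 189*I*sqrt(3)/2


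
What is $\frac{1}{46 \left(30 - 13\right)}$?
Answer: $\frac{1}{782} \approx 0.0012788$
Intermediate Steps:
$\frac{1}{46 \left(30 - 13\right)} = \frac{1}{46 \cdot 17} = \frac{1}{782}$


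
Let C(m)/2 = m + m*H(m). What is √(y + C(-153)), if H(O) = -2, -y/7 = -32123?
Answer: √225167 ≈ 474.52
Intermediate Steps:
y = 224861 (y = -7*(-32123) = 224861)
C(m) = -2*m (C(m) = 2*(m + m*(-2)) = 2*(m - 2*m) = 2*(-m) = -2*m)
√(y + C(-153)) = √(224861 - 2*(-153)) = √(224861 + 306) = √225167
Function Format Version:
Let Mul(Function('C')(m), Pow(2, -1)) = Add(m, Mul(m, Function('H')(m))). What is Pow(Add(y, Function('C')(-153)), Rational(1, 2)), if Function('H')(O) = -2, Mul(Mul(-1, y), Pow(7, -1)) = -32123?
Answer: Pow(225167, Rational(1, 2)) ≈ 474.52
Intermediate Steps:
y = 224861 (y = Mul(-7, -32123) = 224861)
Function('C')(m) = Mul(-2, m) (Function('C')(m) = Mul(2, Add(m, Mul(m, -2))) = Mul(2, Add(m, Mul(-2, m))) = Mul(2, Mul(-1, m)) = Mul(-2, m))
Pow(Add(y, Function('C')(-153)), Rational(1, 2)) = Pow(Add(224861, Mul(-2, -153)), Rational(1, 2)) = Pow(Add(224861, 306), Rational(1, 2)) = Pow(225167, Rational(1, 2))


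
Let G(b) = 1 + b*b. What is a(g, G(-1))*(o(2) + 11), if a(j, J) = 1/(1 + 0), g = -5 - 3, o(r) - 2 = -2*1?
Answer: 11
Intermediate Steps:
o(r) = 0 (o(r) = 2 - 2*1 = 2 - 2 = 0)
g = -8
G(b) = 1 + b²
a(j, J) = 1 (a(j, J) = 1/1 = 1)
a(g, G(-1))*(o(2) + 11) = 1*(0 + 11) = 1*11 = 11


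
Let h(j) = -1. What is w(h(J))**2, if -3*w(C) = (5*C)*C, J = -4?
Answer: 25/9 ≈ 2.7778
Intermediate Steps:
w(C) = -5*C**2/3 (w(C) = -5*C*C/3 = -5*C**2/3)
w(h(J))**2 = (-5/3*(-1)**2)**2 = (-5/3*1)**2 = (-5/3)**2 = 25/9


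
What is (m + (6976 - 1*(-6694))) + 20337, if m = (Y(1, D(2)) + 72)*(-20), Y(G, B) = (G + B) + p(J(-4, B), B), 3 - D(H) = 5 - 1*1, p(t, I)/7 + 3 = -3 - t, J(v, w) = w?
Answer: 33267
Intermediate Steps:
p(t, I) = -42 - 7*t (p(t, I) = -21 + 7*(-3 - t) = -21 + (-21 - 7*t) = -42 - 7*t)
D(H) = -1 (D(H) = 3 - (5 - 1*1) = 3 - (5 - 1) = 3 - 1*4 = 3 - 4 = -1)
Y(G, B) = -42 + G - 6*B (Y(G, B) = (G + B) + (-42 - 7*B) = (B + G) + (-42 - 7*B) = -42 + G - 6*B)
m = -740 (m = ((-42 + 1 - 6*(-1)) + 72)*(-20) = ((-42 + 1 + 6) + 72)*(-20) = (-35 + 72)*(-20) = 37*(-20) = -740)
(m + (6976 - 1*(-6694))) + 20337 = (-740 + (6976 - 1*(-6694))) + 20337 = (-740 + (6976 + 6694)) + 20337 = (-740 + 13670) + 20337 = 12930 + 20337 = 33267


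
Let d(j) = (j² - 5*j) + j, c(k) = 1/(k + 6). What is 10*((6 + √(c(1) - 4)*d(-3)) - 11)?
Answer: -50 + 90*I*√21 ≈ -50.0 + 412.43*I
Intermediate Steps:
c(k) = 1/(6 + k)
d(j) = j² - 4*j
10*((6 + √(c(1) - 4)*d(-3)) - 11) = 10*((6 + √(1/(6 + 1) - 4)*(-3*(-4 - 3))) - 11) = 10*((6 + √(1/7 - 4)*(-3*(-7))) - 11) = 10*((6 + √(⅐ - 4)*21) - 11) = 10*((6 + √(-27/7)*21) - 11) = 10*((6 + (3*I*√21/7)*21) - 11) = 10*((6 + 9*I*√21) - 11) = 10*(-5 + 9*I*√21) = -50 + 90*I*√21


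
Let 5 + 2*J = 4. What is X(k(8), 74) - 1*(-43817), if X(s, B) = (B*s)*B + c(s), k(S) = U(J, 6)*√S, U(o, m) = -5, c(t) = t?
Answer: 43817 - 54770*√2 ≈ -33640.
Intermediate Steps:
J = -½ (J = -5/2 + (½)*4 = -5/2 + 2 = -½ ≈ -0.50000)
k(S) = -5*√S
X(s, B) = s + s*B² (X(s, B) = (B*s)*B + s = s*B² + s = s + s*B²)
X(k(8), 74) - 1*(-43817) = (-10*√2)*(1 + 74²) - 1*(-43817) = (-10*√2)*(1 + 5476) + 43817 = -10*√2*5477 + 43817 = -54770*√2 + 43817 = 43817 - 54770*√2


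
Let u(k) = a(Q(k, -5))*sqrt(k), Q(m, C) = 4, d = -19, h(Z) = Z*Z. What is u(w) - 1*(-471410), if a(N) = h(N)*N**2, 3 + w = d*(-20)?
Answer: 471410 + 256*sqrt(377) ≈ 4.7638e+5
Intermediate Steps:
h(Z) = Z**2
w = 377 (w = -3 - 19*(-20) = -3 + 380 = 377)
a(N) = N**4 (a(N) = N**2*N**2 = N**4)
u(k) = 256*sqrt(k) (u(k) = 4**4*sqrt(k) = 256*sqrt(k))
u(w) - 1*(-471410) = 256*sqrt(377) - 1*(-471410) = 256*sqrt(377) + 471410 = 471410 + 256*sqrt(377)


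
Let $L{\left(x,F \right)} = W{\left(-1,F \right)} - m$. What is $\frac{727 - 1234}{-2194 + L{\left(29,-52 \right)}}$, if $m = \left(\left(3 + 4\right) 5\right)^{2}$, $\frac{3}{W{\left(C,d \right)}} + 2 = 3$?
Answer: $\frac{507}{3416} \approx 0.14842$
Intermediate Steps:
$W{\left(C,d \right)} = 3$ ($W{\left(C,d \right)} = \frac{3}{-2 + 3} = \frac{3}{1} = 3 \cdot 1 = 3$)
$m = 1225$ ($m = \left(7 \cdot 5\right)^{2} = 35^{2} = 1225$)
$L{\left(x,F \right)} = -1222$ ($L{\left(x,F \right)} = 3 - 1225 = -1222$)
$\frac{727 - 1234}{-2194 + L{\left(29,-52 \right)}} = \frac{727 - 1234}{-2194 - 1222} = - \frac{507}{-3416} = \left(-507\right) \left(- \frac{1}{3416}\right) = \frac{507}{3416}$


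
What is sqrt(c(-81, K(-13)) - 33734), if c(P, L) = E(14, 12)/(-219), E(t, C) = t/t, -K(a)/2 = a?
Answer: I*sqrt(1617916593)/219 ≈ 183.67*I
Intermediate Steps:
K(a) = -2*a
E(t, C) = 1
c(P, L) = -1/219 (c(P, L) = 1/(-219) = 1*(-1/219) = -1/219)
sqrt(c(-81, K(-13)) - 33734) = sqrt(-1/219 - 33734) = sqrt(-7387747/219) = I*sqrt(1617916593)/219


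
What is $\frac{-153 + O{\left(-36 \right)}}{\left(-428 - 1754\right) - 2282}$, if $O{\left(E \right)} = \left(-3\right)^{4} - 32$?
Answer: $\frac{13}{558} \approx 0.023297$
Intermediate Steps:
$O{\left(E \right)} = 49$ ($O{\left(E \right)} = 81 - 32 = 49$)
$\frac{-153 + O{\left(-36 \right)}}{\left(-428 - 1754\right) - 2282} = \frac{-153 + 49}{\left(-428 - 1754\right) - 2282} = - \frac{104}{-2182 - 2282} = - \frac{104}{-4464} = \left(-104\right) \left(- \frac{1}{4464}\right) = \frac{13}{558}$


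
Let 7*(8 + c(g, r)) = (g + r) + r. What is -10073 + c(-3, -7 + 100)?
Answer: -70384/7 ≈ -10055.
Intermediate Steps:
c(g, r) = -8 + g/7 + 2*r/7 (c(g, r) = -8 + ((g + r) + r)/7 = -8 + (g + 2*r)/7 = -8 + (g/7 + 2*r/7) = -8 + g/7 + 2*r/7)
-10073 + c(-3, -7 + 100) = -10073 + (-8 + (⅐)*(-3) + 2*(-7 + 100)/7) = -10073 + (-8 - 3/7 + (2/7)*93) = -10073 + (-8 - 3/7 + 186/7) = -10073 + 127/7 = -70384/7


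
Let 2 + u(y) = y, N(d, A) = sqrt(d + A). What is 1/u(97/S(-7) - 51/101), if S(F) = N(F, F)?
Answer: -357742/96877335 + 989497*I*sqrt(14)/96877335 ≈ -0.0036927 + 0.038217*I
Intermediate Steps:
N(d, A) = sqrt(A + d)
S(F) = sqrt(2)*sqrt(F) (S(F) = sqrt(F + F) = sqrt(2*F) = sqrt(2)*sqrt(F))
u(y) = -2 + y
1/u(97/S(-7) - 51/101) = 1/(-2 + (97/((sqrt(2)*sqrt(-7))) - 51/101)) = 1/(-2 + (97/((sqrt(2)*(I*sqrt(7)))) - 51*1/101)) = 1/(-2 + (97/((I*sqrt(14))) - 51/101)) = 1/(-2 + (97*(-I*sqrt(14)/14) - 51/101)) = 1/(-2 + (-97*I*sqrt(14)/14 - 51/101)) = 1/(-2 + (-51/101 - 97*I*sqrt(14)/14)) = 1/(-253/101 - 97*I*sqrt(14)/14)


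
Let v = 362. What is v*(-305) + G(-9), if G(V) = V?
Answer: -110419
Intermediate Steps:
v*(-305) + G(-9) = 362*(-305) - 9 = -110410 - 9 = -110419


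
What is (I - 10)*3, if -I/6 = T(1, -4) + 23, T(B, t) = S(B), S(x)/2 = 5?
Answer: -624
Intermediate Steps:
S(x) = 10 (S(x) = 2*5 = 10)
T(B, t) = 10
I = -198 (I = -6*(10 + 23) = -6*33 = -198)
(I - 10)*3 = (-198 - 10)*3 = -208*3 = -624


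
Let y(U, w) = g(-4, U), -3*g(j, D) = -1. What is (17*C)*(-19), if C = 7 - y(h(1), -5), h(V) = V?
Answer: -6460/3 ≈ -2153.3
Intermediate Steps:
g(j, D) = ⅓ (g(j, D) = -⅓*(-1) = ⅓)
y(U, w) = ⅓
C = 20/3 (C = 7 - 1*⅓ = 7 - ⅓ = 20/3 ≈ 6.6667)
(17*C)*(-19) = (17*(20/3))*(-19) = (340/3)*(-19) = -6460/3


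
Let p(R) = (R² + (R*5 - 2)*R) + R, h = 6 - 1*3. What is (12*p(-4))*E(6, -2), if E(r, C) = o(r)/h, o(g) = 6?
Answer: 2400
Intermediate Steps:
h = 3 (h = 6 - 3 = 3)
p(R) = R + R² + R*(-2 + 5*R) (p(R) = (R² + (5*R - 2)*R) + R = (R² + (-2 + 5*R)*R) + R = (R² + R*(-2 + 5*R)) + R = R + R² + R*(-2 + 5*R))
E(r, C) = 2 (E(r, C) = 6/3 = 6*(⅓) = 2)
(12*p(-4))*E(6, -2) = (12*(-4*(-1 + 6*(-4))))*2 = (12*(-4*(-1 - 24)))*2 = (12*(-4*(-25)))*2 = (12*100)*2 = 1200*2 = 2400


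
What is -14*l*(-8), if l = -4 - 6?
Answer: -1120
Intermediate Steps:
l = -10
-14*l*(-8) = -14*(-10)*(-8) = 140*(-8) = -1120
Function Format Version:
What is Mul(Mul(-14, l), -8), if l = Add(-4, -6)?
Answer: -1120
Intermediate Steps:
l = -10
Mul(Mul(-14, l), -8) = Mul(Mul(-14, -10), -8) = Mul(140, -8) = -1120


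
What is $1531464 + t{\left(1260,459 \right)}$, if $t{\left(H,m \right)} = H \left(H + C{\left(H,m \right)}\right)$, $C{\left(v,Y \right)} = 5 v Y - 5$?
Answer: $3646654764$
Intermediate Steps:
$C{\left(v,Y \right)} = -5 + 5 Y v$ ($C{\left(v,Y \right)} = 5 Y v - 5 = -5 + 5 Y v$)
$t{\left(H,m \right)} = H \left(-5 + H + 5 H m\right)$ ($t{\left(H,m \right)} = H \left(H + \left(-5 + 5 m H\right)\right) = H \left(H + \left(-5 + 5 H m\right)\right) = H \left(-5 + H + 5 H m\right)$)
$1531464 + t{\left(1260,459 \right)} = 1531464 + 1260 \left(-5 + 1260 + 5 \cdot 1260 \cdot 459\right) = 1531464 + 1260 \left(-5 + 1260 + 2891700\right) = 1531464 + 1260 \cdot 2892955 = 1531464 + 3645123300 = 3646654764$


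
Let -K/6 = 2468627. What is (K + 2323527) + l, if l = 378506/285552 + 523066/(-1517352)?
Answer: -112727879802857495/9026727048 ≈ -1.2488e+7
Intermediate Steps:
K = -14811762 (K = -6*2468627 = -14811762)
l = 8853422785/9026727048 (l = 378506*(1/285552) + 523066*(-1/1517352) = 189253/142776 - 261533/758676 = 8853422785/9026727048 ≈ 0.98080)
(K + 2323527) + l = (-14811762 + 2323527) + 8853422785/9026727048 = -12488235 + 8853422785/9026727048 = -112727879802857495/9026727048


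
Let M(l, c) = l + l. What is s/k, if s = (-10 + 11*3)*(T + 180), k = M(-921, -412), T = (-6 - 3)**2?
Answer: -2001/614 ≈ -3.2590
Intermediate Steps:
T = 81 (T = (-9)**2 = 81)
M(l, c) = 2*l
k = -1842 (k = 2*(-921) = -1842)
s = 6003 (s = (-10 + 11*3)*(81 + 180) = (-10 + 33)*261 = 23*261 = 6003)
s/k = 6003/(-1842) = 6003*(-1/1842) = -2001/614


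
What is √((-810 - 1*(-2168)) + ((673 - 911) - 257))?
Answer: √863 ≈ 29.377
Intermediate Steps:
√((-810 - 1*(-2168)) + ((673 - 911) - 257)) = √((-810 + 2168) + (-238 - 257)) = √(1358 - 495) = √863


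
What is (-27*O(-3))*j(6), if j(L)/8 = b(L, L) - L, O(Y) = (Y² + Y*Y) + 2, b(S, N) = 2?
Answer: 17280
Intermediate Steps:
O(Y) = 2 + 2*Y² (O(Y) = (Y² + Y²) + 2 = 2*Y² + 2 = 2 + 2*Y²)
j(L) = 16 - 8*L (j(L) = 8*(2 - L) = 16 - 8*L)
(-27*O(-3))*j(6) = (-27*(2 + 2*(-3)²))*(16 - 8*6) = (-27*(2 + 2*9))*(16 - 48) = -27*(2 + 18)*(-32) = -27*20*(-32) = -540*(-32) = 17280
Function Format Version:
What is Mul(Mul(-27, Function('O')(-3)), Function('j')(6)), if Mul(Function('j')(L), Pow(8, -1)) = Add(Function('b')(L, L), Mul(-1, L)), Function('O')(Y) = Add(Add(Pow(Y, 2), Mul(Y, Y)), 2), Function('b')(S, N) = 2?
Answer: 17280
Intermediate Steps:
Function('O')(Y) = Add(2, Mul(2, Pow(Y, 2))) (Function('O')(Y) = Add(Add(Pow(Y, 2), Pow(Y, 2)), 2) = Add(Mul(2, Pow(Y, 2)), 2) = Add(2, Mul(2, Pow(Y, 2))))
Function('j')(L) = Add(16, Mul(-8, L)) (Function('j')(L) = Mul(8, Add(2, Mul(-1, L))) = Add(16, Mul(-8, L)))
Mul(Mul(-27, Function('O')(-3)), Function('j')(6)) = Mul(Mul(-27, Add(2, Mul(2, Pow(-3, 2)))), Add(16, Mul(-8, 6))) = Mul(Mul(-27, Add(2, Mul(2, 9))), Add(16, -48)) = Mul(Mul(-27, Add(2, 18)), -32) = Mul(Mul(-27, 20), -32) = Mul(-540, -32) = 17280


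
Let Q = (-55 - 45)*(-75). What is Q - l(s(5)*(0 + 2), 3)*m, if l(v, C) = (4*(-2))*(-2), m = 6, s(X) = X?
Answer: 7404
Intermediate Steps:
l(v, C) = 16 (l(v, C) = -8*(-2) = 16)
Q = 7500 (Q = -100*(-75) = 7500)
Q - l(s(5)*(0 + 2), 3)*m = 7500 - 16*6 = 7500 - 1*96 = 7500 - 96 = 7404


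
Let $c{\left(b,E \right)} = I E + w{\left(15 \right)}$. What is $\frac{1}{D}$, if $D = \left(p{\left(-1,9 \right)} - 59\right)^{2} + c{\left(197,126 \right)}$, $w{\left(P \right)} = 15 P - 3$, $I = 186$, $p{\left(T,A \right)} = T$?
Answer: $\frac{1}{27258} \approx 3.6686 \cdot 10^{-5}$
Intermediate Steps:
$w{\left(P \right)} = -3 + 15 P$
$c{\left(b,E \right)} = 222 + 186 E$ ($c{\left(b,E \right)} = 186 E + \left(-3 + 15 \cdot 15\right) = 186 E + \left(-3 + 225\right) = 186 E + 222 = 222 + 186 E$)
$D = 27258$ ($D = \left(-1 - 59\right)^{2} + \left(222 + 186 \cdot 126\right) = \left(-60\right)^{2} + \left(222 + 23436\right) = 3600 + 23658 = 27258$)
$\frac{1}{D} = \frac{1}{27258}$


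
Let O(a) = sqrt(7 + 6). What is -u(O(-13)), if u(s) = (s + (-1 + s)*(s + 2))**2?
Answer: -173 - 44*sqrt(13) ≈ -331.64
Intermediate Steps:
O(a) = sqrt(13)
u(s) = (s + (-1 + s)*(2 + s))**2
-u(O(-13)) = -(-2 + (sqrt(13))**2 + 2*sqrt(13))**2 = -(-2 + 13 + 2*sqrt(13))**2 = -(11 + 2*sqrt(13))**2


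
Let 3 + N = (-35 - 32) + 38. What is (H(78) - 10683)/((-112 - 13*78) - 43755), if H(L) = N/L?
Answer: 416653/1750359 ≈ 0.23804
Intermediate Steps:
N = -32 (N = -3 + ((-35 - 32) + 38) = -3 + (-67 + 38) = -3 - 29 = -32)
H(L) = -32/L
(H(78) - 10683)/((-112 - 13*78) - 43755) = (-32/78 - 10683)/((-112 - 13*78) - 43755) = (-32*1/78 - 10683)/((-112 - 1014) - 43755) = (-16/39 - 10683)/(-1126 - 43755) = -416653/39/(-44881) = -416653/39*(-1/44881) = 416653/1750359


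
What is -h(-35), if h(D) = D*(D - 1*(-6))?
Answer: -1015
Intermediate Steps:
h(D) = D*(6 + D) (h(D) = D*(D + 6) = D*(6 + D))
-h(-35) = -(-35)*(6 - 35) = -(-35)*(-29) = -1*1015 = -1015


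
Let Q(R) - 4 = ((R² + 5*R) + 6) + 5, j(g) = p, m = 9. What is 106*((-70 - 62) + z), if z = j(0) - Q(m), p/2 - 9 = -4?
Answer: -27878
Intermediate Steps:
p = 10 (p = 18 + 2*(-4) = 18 - 8 = 10)
j(g) = 10
Q(R) = 15 + R² + 5*R (Q(R) = 4 + (((R² + 5*R) + 6) + 5) = 4 + ((6 + R² + 5*R) + 5) = 4 + (11 + R² + 5*R) = 15 + R² + 5*R)
z = -131 (z = 10 - (15 + 9² + 5*9) = 10 - (15 + 81 + 45) = 10 - 1*141 = 10 - 141 = -131)
106*((-70 - 62) + z) = 106*((-70 - 62) - 131) = 106*(-132 - 131) = 106*(-263) = -27878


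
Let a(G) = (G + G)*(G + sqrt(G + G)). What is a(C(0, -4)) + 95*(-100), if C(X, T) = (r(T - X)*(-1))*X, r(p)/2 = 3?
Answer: -9500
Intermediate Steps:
r(p) = 6 (r(p) = 2*3 = 6)
C(X, T) = -6*X (C(X, T) = (6*(-1))*X = -6*X)
a(G) = 2*G*(G + sqrt(2)*sqrt(G)) (a(G) = (2*G)*(G + sqrt(2*G)) = (2*G)*(G + sqrt(2)*sqrt(G)) = 2*G*(G + sqrt(2)*sqrt(G)))
a(C(0, -4)) + 95*(-100) = (2*(-6*0)**2 + 2*sqrt(2)*(-6*0)**(3/2)) + 95*(-100) = (2*0**2 + 2*sqrt(2)*0**(3/2)) - 9500 = (2*0 + 2*sqrt(2)*0) - 9500 = (0 + 0) - 9500 = 0 - 9500 = -9500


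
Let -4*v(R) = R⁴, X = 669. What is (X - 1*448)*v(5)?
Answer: -138125/4 ≈ -34531.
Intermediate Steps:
v(R) = -R⁴/4
(X - 1*448)*v(5) = (669 - 1*448)*(-¼*5⁴) = (669 - 448)*(-¼*625) = 221*(-625/4) = -138125/4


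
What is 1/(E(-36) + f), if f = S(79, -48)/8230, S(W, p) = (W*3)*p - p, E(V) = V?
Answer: -4115/153804 ≈ -0.026755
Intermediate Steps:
S(W, p) = -p + 3*W*p (S(W, p) = (3*W)*p - p = 3*W*p - p = -p + 3*W*p)
f = -5664/4115 (f = -48*(-1 + 3*79)/8230 = -48*(-1 + 237)*(1/8230) = -48*236*(1/8230) = -11328*1/8230 = -5664/4115 ≈ -1.3764)
1/(E(-36) + f) = 1/(-36 - 5664/4115) = 1/(-153804/4115) = -4115/153804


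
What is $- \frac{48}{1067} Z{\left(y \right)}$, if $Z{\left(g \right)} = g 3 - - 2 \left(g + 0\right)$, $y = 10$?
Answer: $- \frac{2400}{1067} \approx -2.2493$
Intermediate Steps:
$Z{\left(g \right)} = 5 g$ ($Z{\left(g \right)} = 3 g - - 2 g = 3 g + 2 g = 5 g$)
$- \frac{48}{1067} Z{\left(y \right)} = - \frac{48}{1067} \cdot 5 \cdot 10 = \left(-48\right) \frac{1}{1067} \cdot 50 = \left(- \frac{48}{1067}\right) 50 = - \frac{2400}{1067}$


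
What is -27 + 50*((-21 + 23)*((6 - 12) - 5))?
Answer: -1127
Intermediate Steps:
-27 + 50*((-21 + 23)*((6 - 12) - 5)) = -27 + 50*(2*(-6 - 5)) = -27 + 50*(2*(-11)) = -27 + 50*(-22) = -27 - 1100 = -1127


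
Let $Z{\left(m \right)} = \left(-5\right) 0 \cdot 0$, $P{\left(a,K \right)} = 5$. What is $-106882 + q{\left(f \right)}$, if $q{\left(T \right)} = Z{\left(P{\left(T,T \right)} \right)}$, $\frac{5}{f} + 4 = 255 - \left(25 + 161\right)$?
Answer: $-106882$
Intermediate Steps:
$f = \frac{1}{13}$ ($f = \frac{5}{-4 + \left(255 - \left(25 + 161\right)\right)} = \frac{5}{-4 + \left(255 - 186\right)} = \frac{5}{-4 + 69} = \frac{5}{65} = 5 \cdot \frac{1}{65} = \frac{1}{13} \approx 0.076923$)
$Z{\left(m \right)} = 0$ ($Z{\left(m \right)} = 0 \cdot 0 = 0$)
$q{\left(T \right)} = 0$
$-106882 + q{\left(f \right)} = -106882 + 0 = -106882$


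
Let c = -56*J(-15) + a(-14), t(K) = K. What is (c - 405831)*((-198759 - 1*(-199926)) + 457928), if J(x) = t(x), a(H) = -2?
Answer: -185930261335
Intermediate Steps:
J(x) = x
c = 838 (c = -56*(-15) - 2 = 840 - 2 = 838)
(c - 405831)*((-198759 - 1*(-199926)) + 457928) = (838 - 405831)*((-198759 - 1*(-199926)) + 457928) = -404993*((-198759 + 199926) + 457928) = -404993*(1167 + 457928) = -404993*459095 = -185930261335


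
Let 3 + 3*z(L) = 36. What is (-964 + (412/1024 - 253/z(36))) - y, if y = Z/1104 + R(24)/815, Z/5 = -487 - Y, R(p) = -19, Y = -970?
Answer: -206295271/208640 ≈ -988.76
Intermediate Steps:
z(L) = 11 (z(L) = -1 + (⅓)*36 = -1 + 12 = 11)
Z = 2415 (Z = 5*(-487 - 1*(-970)) = 5*(-487 + 970) = 5*483 = 2415)
y = 28221/13040 (y = 2415/1104 - 19/815 = 2415*(1/1104) - 19*1/815 = 35/16 - 19/815 = 28221/13040 ≈ 2.1642)
(-964 + (412/1024 - 253/z(36))) - y = (-964 + (412/1024 - 253/11)) - 1*28221/13040 = (-964 + (412*(1/1024) - 253*1/11)) - 28221/13040 = (-964 + (103/256 - 23)) - 28221/13040 = (-964 - 5785/256) - 28221/13040 = -252569/256 - 28221/13040 = -206295271/208640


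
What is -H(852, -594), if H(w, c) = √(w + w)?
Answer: -2*√426 ≈ -41.280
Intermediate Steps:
H(w, c) = √2*√w (H(w, c) = √(2*w) = √2*√w)
-H(852, -594) = -√2*√852 = -√2*2*√213 = -2*√426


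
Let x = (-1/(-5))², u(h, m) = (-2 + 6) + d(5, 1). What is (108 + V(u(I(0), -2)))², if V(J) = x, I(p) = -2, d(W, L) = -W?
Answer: 7295401/625 ≈ 11673.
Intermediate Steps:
u(h, m) = -1 (u(h, m) = (-2 + 6) - 1*5 = 4 - 5 = -1)
x = 1/25 (x = (-1*(-⅕))² = (⅕)² = 1/25 ≈ 0.040000)
V(J) = 1/25
(108 + V(u(I(0), -2)))² = (108 + 1/25)² = (2701/25)² = 7295401/625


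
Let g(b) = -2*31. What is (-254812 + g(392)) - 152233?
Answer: -407107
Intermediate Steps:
g(b) = -62
(-254812 + g(392)) - 152233 = (-254812 - 62) - 152233 = -254874 - 152233 = -407107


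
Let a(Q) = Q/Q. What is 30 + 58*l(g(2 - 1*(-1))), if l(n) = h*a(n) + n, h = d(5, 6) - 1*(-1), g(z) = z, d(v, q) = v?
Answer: 552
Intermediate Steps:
a(Q) = 1
h = 6 (h = 5 - 1*(-1) = 5 + 1 = 6)
l(n) = 6 + n (l(n) = 6*1 + n = 6 + n)
30 + 58*l(g(2 - 1*(-1))) = 30 + 58*(6 + (2 - 1*(-1))) = 30 + 58*(6 + (2 + 1)) = 30 + 58*(6 + 3) = 30 + 58*9 = 30 + 522 = 552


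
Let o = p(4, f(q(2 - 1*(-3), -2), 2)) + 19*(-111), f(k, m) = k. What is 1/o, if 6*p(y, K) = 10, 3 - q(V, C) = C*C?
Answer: -3/6322 ≈ -0.00047453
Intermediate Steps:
q(V, C) = 3 - C² (q(V, C) = 3 - C*C = 3 - C²)
p(y, K) = 5/3 (p(y, K) = (⅙)*10 = 5/3)
o = -6322/3 (o = 5/3 + 19*(-111) = 5/3 - 2109 = -6322/3 ≈ -2107.3)
1/o = 1/(-6322/3) = -3/6322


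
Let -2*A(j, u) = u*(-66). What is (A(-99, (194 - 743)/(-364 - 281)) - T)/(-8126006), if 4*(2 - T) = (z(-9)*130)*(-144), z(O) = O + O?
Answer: -18117209/1747091290 ≈ -0.010370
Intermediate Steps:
z(O) = 2*O
A(j, u) = 33*u (A(j, u) = -u*(-66)/2 = -(-33)*u = 33*u)
T = -84238 (T = 2 - (2*(-9))*130*(-144)/4 = 2 - (-18*130)*(-144)/4 = 2 - (-585)*(-144) = 2 - 1/4*336960 = 2 - 84240 = -84238)
(A(-99, (194 - 743)/(-364 - 281)) - T)/(-8126006) = (33*((194 - 743)/(-364 - 281)) - 1*(-84238))/(-8126006) = (33*(-549/(-645)) + 84238)*(-1/8126006) = (33*(-549*(-1/645)) + 84238)*(-1/8126006) = (33*(183/215) + 84238)*(-1/8126006) = (6039/215 + 84238)*(-1/8126006) = (18117209/215)*(-1/8126006) = -18117209/1747091290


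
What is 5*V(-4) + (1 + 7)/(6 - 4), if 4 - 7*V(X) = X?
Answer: 68/7 ≈ 9.7143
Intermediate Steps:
V(X) = 4/7 - X/7
5*V(-4) + (1 + 7)/(6 - 4) = 5*(4/7 - 1/7*(-4)) + (1 + 7)/(6 - 4) = 5*(4/7 + 4/7) + 8/2 = 5*(8/7) + 8*(1/2) = 40/7 + 4 = 68/7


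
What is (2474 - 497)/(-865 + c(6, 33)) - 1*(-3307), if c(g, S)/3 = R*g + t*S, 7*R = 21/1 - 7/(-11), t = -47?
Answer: 198682655/60086 ≈ 3306.6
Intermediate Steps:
R = 34/11 (R = (21/1 - 7/(-11))/7 = (21*1 - 7*(-1/11))/7 = (21 + 7/11)/7 = (⅐)*(238/11) = 34/11 ≈ 3.0909)
c(g, S) = -141*S + 102*g/11 (c(g, S) = 3*(34*g/11 - 47*S) = 3*(-47*S + 34*g/11) = -141*S + 102*g/11)
(2474 - 497)/(-865 + c(6, 33)) - 1*(-3307) = (2474 - 497)/(-865 + (-141*33 + (102/11)*6)) - 1*(-3307) = 1977/(-865 + (-4653 + 612/11)) + 3307 = 1977/(-865 - 50571/11) + 3307 = 1977/(-60086/11) + 3307 = 1977*(-11/60086) + 3307 = -21747/60086 + 3307 = 198682655/60086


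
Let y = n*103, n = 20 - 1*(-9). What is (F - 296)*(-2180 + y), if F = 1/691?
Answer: -165059745/691 ≈ -2.3887e+5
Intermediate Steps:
n = 29 (n = 20 + 9 = 29)
F = 1/691 ≈ 0.0014472
y = 2987 (y = 29*103 = 2987)
(F - 296)*(-2180 + y) = (1/691 - 296)*(-2180 + 2987) = -204535/691*807 = -165059745/691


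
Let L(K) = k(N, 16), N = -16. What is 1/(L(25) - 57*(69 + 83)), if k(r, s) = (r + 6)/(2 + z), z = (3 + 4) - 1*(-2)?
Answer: -11/95314 ≈ -0.00011541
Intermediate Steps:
z = 9 (z = 7 + 2 = 9)
k(r, s) = 6/11 + r/11 (k(r, s) = (r + 6)/(2 + 9) = (6 + r)/11 = (6 + r)*(1/11) = 6/11 + r/11)
L(K) = -10/11 (L(K) = 6/11 + (1/11)*(-16) = 6/11 - 16/11 = -10/11)
1/(L(25) - 57*(69 + 83)) = 1/(-10/11 - 57*(69 + 83)) = 1/(-10/11 - 57*152) = 1/(-10/11 - 8664) = 1/(-95314/11) = -11/95314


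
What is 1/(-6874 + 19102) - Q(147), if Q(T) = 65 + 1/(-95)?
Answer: -75495577/1161660 ≈ -64.989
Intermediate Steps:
Q(T) = 6174/95 (Q(T) = 65 - 1/95 = 6174/95)
1/(-6874 + 19102) - Q(147) = 1/(-6874 + 19102) - 1*6174/95 = 1/12228 - 6174/95 = -75495577/1161660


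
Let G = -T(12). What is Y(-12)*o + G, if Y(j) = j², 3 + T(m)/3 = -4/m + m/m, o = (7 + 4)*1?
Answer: 1591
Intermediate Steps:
o = 11 (o = 11*1 = 11)
T(m) = -6 - 12/m (T(m) = -9 + 3*(-4/m + m/m) = -9 + 3*(-4/m + 1) = -9 + 3*(1 - 4/m) = -9 + (3 - 12/m) = -6 - 12/m)
G = 7 (G = -(-6 - 12/12) = -(-6 - 12*1/12) = -(-6 - 1) = -1*(-7) = 7)
Y(-12)*o + G = (-12)²*11 + 7 = 144*11 + 7 = 1584 + 7 = 1591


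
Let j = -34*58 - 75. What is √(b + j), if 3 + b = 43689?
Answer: √41639 ≈ 204.06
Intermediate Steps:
b = 43686 (b = -3 + 43689 = 43686)
j = -2047 (j = -1972 - 75 = -2047)
√(b + j) = √(43686 - 2047) = √41639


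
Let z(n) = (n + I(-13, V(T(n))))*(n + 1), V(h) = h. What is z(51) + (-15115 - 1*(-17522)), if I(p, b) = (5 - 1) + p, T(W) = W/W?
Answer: 4591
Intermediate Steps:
T(W) = 1
I(p, b) = 4 + p
z(n) = (1 + n)*(-9 + n) (z(n) = (n + (4 - 13))*(n + 1) = (n - 9)*(1 + n) = (-9 + n)*(1 + n) = (1 + n)*(-9 + n))
z(51) + (-15115 - 1*(-17522)) = (-9 + 51² - 8*51) + (-15115 - 1*(-17522)) = (-9 + 2601 - 408) + (-15115 + 17522) = 2184 + 2407 = 4591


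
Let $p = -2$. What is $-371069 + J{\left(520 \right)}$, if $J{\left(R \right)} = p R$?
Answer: $-372109$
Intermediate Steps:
$J{\left(R \right)} = - 2 R$
$-371069 + J{\left(520 \right)} = -371069 - 1040 = -372109$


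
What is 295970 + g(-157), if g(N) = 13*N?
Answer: 293929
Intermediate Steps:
295970 + g(-157) = 295970 + 13*(-157) = 295970 - 2041 = 293929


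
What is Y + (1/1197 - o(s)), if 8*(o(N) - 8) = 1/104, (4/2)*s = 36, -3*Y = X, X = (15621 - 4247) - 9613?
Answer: -592563245/995904 ≈ -595.00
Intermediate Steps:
X = 1761 (X = 11374 - 9613 = 1761)
Y = -587 (Y = -1/3*1761 = -587)
s = 18 (s = (1/2)*36 = 18)
o(N) = 6657/832 (o(N) = 8 + (1/8)/104 = 8 + (1/8)*(1/104) = 8 + 1/832 = 6657/832)
Y + (1/1197 - o(s)) = -587 + (1/1197 - 1*6657/832) = -587 + (1/1197 - 6657/832) = -587 - 7967597/995904 = -592563245/995904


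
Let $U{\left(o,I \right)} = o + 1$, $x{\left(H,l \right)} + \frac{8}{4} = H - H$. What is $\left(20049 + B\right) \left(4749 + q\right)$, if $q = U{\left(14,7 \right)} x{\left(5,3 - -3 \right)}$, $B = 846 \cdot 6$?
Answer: $118564875$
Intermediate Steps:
$B = 5076$
$x{\left(H,l \right)} = -2$ ($x{\left(H,l \right)} = -2 + \left(H - H\right) = -2 + 0 = -2$)
$U{\left(o,I \right)} = 1 + o$
$q = -30$ ($q = \left(1 + 14\right) \left(-2\right) = 15 \left(-2\right) = -30$)
$\left(20049 + B\right) \left(4749 + q\right) = \left(20049 + 5076\right) \left(4749 - 30\right) = 25125 \cdot 4719 = 118564875$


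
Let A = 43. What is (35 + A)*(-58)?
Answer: -4524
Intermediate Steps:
(35 + A)*(-58) = (35 + 43)*(-58) = 78*(-58) = -4524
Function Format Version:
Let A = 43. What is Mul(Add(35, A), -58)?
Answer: -4524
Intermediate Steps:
Mul(Add(35, A), -58) = Mul(Add(35, 43), -58) = Mul(78, -58) = -4524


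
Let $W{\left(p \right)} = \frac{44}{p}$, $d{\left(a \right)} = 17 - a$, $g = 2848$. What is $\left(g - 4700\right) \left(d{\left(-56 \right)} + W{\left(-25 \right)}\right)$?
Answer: $- \frac{3298412}{25} \approx -1.3194 \cdot 10^{5}$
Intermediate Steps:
$\left(g - 4700\right) \left(d{\left(-56 \right)} + W{\left(-25 \right)}\right) = \left(2848 - 4700\right) \left(\left(17 - -56\right) + \frac{44}{-25}\right) = - 1852 \left(\left(17 + 56\right) + 44 \left(- \frac{1}{25}\right)\right) = - 1852 \left(73 - \frac{44}{25}\right) = \left(-1852\right) \frac{1781}{25} = - \frac{3298412}{25}$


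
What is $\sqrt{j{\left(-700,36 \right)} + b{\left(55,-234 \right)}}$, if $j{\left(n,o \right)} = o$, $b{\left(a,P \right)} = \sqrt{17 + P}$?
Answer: $\sqrt{36 + i \sqrt{217}} \approx 6.1195 + 1.2036 i$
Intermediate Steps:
$\sqrt{j{\left(-700,36 \right)} + b{\left(55,-234 \right)}} = \sqrt{36 + \sqrt{17 - 234}} = \sqrt{36 + \sqrt{-217}} = \sqrt{36 + i \sqrt{217}}$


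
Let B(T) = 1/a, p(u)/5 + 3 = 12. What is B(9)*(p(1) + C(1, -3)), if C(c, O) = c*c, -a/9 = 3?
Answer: -46/27 ≈ -1.7037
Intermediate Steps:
a = -27 (a = -9*3 = -27)
C(c, O) = c²
p(u) = 45 (p(u) = -15 + 5*12 = -15 + 60 = 45)
B(T) = -1/27 (B(T) = 1/(-27) = -1/27)
B(9)*(p(1) + C(1, -3)) = -(45 + 1²)/27 = -(45 + 1)/27 = -1/27*46 = -46/27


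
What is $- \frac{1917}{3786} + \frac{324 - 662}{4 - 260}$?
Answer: $\frac{65743}{80768} \approx 0.81397$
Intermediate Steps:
$- \frac{1917}{3786} + \frac{324 - 662}{4 - 260} = \left(-1917\right) \frac{1}{3786} + \frac{324 - 662}{4 - 260} = - \frac{639}{1262} - \frac{338}{-256} = - \frac{639}{1262} - - \frac{169}{128} = - \frac{639}{1262} + \frac{169}{128} = \frac{65743}{80768}$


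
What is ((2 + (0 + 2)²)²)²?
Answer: 1296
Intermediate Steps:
((2 + (0 + 2)²)²)² = ((2 + 2²)²)² = ((2 + 4)²)² = (6²)² = 36² = 1296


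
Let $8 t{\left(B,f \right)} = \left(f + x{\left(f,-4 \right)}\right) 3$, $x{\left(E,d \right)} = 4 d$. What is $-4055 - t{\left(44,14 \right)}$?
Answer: $- \frac{16217}{4} \approx -4054.3$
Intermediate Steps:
$t{\left(B,f \right)} = -6 + \frac{3 f}{8}$ ($t{\left(B,f \right)} = \frac{\left(f + 4 \left(-4\right)\right) 3}{8} = \frac{\left(f - 16\right) 3}{8} = \frac{\left(-16 + f\right) 3}{8} = \frac{-48 + 3 f}{8} = -6 + \frac{3 f}{8}$)
$-4055 - t{\left(44,14 \right)} = -4055 - \left(-6 + \frac{3}{8} \cdot 14\right) = -4055 - \left(-6 + \frac{21}{4}\right) = -4055 - - \frac{3}{4} = -4055 + \frac{3}{4} = - \frac{16217}{4}$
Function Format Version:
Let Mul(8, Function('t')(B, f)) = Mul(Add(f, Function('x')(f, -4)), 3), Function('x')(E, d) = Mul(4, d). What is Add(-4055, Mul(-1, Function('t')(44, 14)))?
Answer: Rational(-16217, 4) ≈ -4054.3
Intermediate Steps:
Function('t')(B, f) = Add(-6, Mul(Rational(3, 8), f)) (Function('t')(B, f) = Mul(Rational(1, 8), Mul(Add(f, Mul(4, -4)), 3)) = Mul(Rational(1, 8), Mul(Add(f, -16), 3)) = Mul(Rational(1, 8), Mul(Add(-16, f), 3)) = Mul(Rational(1, 8), Add(-48, Mul(3, f))) = Add(-6, Mul(Rational(3, 8), f)))
Add(-4055, Mul(-1, Function('t')(44, 14))) = Add(-4055, Mul(-1, Add(-6, Mul(Rational(3, 8), 14)))) = Add(-4055, Mul(-1, Add(-6, Rational(21, 4)))) = Add(-4055, Mul(-1, Rational(-3, 4))) = Add(-4055, Rational(3, 4)) = Rational(-16217, 4)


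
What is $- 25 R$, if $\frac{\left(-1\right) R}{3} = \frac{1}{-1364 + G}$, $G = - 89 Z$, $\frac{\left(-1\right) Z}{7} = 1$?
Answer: $- \frac{25}{247} \approx -0.10121$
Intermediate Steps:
$Z = -7$ ($Z = \left(-7\right) 1 = -7$)
$G = 623$ ($G = \left(-89\right) \left(-7\right) = 623$)
$R = \frac{1}{247}$ ($R = - \frac{3}{-1364 + 623} = - \frac{3}{-741} = \left(-3\right) \left(- \frac{1}{741}\right) = \frac{1}{247} \approx 0.0040486$)
$- 25 R = \left(-25\right) \frac{1}{247} = - \frac{25}{247}$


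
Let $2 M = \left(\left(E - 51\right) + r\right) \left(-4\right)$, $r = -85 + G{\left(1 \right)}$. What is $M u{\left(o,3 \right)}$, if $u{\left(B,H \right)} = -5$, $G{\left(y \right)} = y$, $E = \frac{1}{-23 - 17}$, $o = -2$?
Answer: $- \frac{5401}{4} \approx -1350.3$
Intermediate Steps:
$E = - \frac{1}{40}$ ($E = \frac{1}{-40} = - \frac{1}{40} \approx -0.025$)
$r = -84$ ($r = -85 + 1 = -84$)
$M = \frac{5401}{20}$ ($M = \frac{\left(\left(- \frac{1}{40} - 51\right) - 84\right) \left(-4\right)}{2} = \frac{\left(- \frac{2041}{40} - 84\right) \left(-4\right)}{2} = \frac{\left(- \frac{5401}{40}\right) \left(-4\right)}{2} = \frac{1}{2} \cdot \frac{5401}{10} = \frac{5401}{20} \approx 270.05$)
$M u{\left(o,3 \right)} = \frac{5401}{20} \left(-5\right) = - \frac{5401}{4}$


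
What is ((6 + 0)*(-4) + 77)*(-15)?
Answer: -795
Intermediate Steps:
((6 + 0)*(-4) + 77)*(-15) = (6*(-4) + 77)*(-15) = (-24 + 77)*(-15) = 53*(-15) = -795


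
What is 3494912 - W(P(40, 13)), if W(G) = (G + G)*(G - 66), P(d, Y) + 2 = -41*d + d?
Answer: -1849360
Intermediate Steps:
P(d, Y) = -2 - 40*d (P(d, Y) = -2 + (-41*d + d) = -2 - 40*d)
W(G) = 2*G*(-66 + G) (W(G) = (2*G)*(-66 + G) = 2*G*(-66 + G))
3494912 - W(P(40, 13)) = 3494912 - 2*(-2 - 40*40)*(-66 + (-2 - 40*40)) = 3494912 - 2*(-2 - 1600)*(-66 + (-2 - 1600)) = 3494912 - 2*(-1602)*(-66 - 1602) = 3494912 - 2*(-1602)*(-1668) = 3494912 - 1*5344272 = 3494912 - 5344272 = -1849360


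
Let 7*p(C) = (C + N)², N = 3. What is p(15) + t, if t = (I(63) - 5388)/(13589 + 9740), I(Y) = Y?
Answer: 7521321/163303 ≈ 46.057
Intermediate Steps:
p(C) = (3 + C)²/7 (p(C) = (C + 3)²/7 = (3 + C)²/7)
t = -5325/23329 (t = (63 - 5388)/(13589 + 9740) = -5325/23329 ≈ -0.22826)
p(15) + t = (3 + 15)²/7 - 5325/23329 = (⅐)*18² - 5325/23329 = (⅐)*324 - 5325/23329 = 324/7 - 5325/23329 = 7521321/163303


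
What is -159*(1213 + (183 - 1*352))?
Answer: -165996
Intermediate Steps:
-159*(1213 + (183 - 1*352)) = -159*(1213 + (183 - 352)) = -159*(1213 - 169) = -159*1044 = -165996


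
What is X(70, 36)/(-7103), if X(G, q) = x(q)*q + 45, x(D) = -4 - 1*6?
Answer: 315/7103 ≈ 0.044347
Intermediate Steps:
x(D) = -10 (x(D) = -4 - 6 = -10)
X(G, q) = 45 - 10*q (X(G, q) = -10*q + 45 = 45 - 10*q)
X(70, 36)/(-7103) = (45 - 10*36)/(-7103) = (45 - 360)*(-1/7103) = -315*(-1/7103) = 315/7103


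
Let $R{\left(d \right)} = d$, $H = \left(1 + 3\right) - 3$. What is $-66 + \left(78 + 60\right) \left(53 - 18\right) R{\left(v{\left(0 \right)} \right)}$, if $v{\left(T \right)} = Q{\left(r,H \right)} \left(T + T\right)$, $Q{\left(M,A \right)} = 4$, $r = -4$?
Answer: $-66$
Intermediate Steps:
$H = 1$ ($H = 4 - 3 = 1$)
$v{\left(T \right)} = 8 T$ ($v{\left(T \right)} = 4 \left(T + T\right) = 4 \cdot 2 T = 8 T$)
$-66 + \left(78 + 60\right) \left(53 - 18\right) R{\left(v{\left(0 \right)} \right)} = -66 + \left(78 + 60\right) \left(53 - 18\right) 8 \cdot 0 = -66 + 138 \cdot 35 \cdot 0 = -66 + 4830 \cdot 0 = -66 + 0 = -66$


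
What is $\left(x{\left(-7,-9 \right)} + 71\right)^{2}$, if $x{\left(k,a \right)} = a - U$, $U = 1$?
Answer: $3721$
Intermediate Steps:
$x{\left(k,a \right)} = -1 + a$ ($x{\left(k,a \right)} = a - 1 = -1 + a$)
$\left(x{\left(-7,-9 \right)} + 71\right)^{2} = \left(\left(-1 - 9\right) + 71\right)^{2} = \left(-10 + 71\right)^{2} = 61^{2} = 3721$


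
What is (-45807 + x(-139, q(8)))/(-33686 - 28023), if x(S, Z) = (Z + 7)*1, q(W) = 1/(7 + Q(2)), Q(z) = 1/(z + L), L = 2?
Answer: 1328196/1789561 ≈ 0.74219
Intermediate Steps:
Q(z) = 1/(2 + z) (Q(z) = 1/(z + 2) = 1/(2 + z))
q(W) = 4/29 (q(W) = 1/(7 + 1/(2 + 2)) = 1/(7 + 1/4) = 1/(7 + ¼) = 1/(29/4) = 4/29)
x(S, Z) = 7 + Z (x(S, Z) = (7 + Z)*1 = 7 + Z)
(-45807 + x(-139, q(8)))/(-33686 - 28023) = (-45807 + (7 + 4/29))/(-33686 - 28023) = (-45807 + 207/29)/(-61709) = -1328196/29*(-1/61709) = 1328196/1789561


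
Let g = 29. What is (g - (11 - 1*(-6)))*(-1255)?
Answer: -15060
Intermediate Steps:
(g - (11 - 1*(-6)))*(-1255) = (29 - (11 - 1*(-6)))*(-1255) = (29 - (11 + 6))*(-1255) = (29 - 1*17)*(-1255) = (29 - 17)*(-1255) = 12*(-1255) = -15060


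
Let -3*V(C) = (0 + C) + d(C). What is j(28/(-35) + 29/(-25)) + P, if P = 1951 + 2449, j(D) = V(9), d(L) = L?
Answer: 4394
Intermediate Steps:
V(C) = -2*C/3 (V(C) = -((0 + C) + C)/3 = -(C + C)/3 = -2*C/3)
j(D) = -6 (j(D) = -2/3*9 = -6)
P = 4400
j(28/(-35) + 29/(-25)) + P = -6 + 4400 = 4394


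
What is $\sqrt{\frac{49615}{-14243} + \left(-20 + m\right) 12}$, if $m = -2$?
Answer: $\frac{13 i \sqrt{321079949}}{14243} \approx 16.355 i$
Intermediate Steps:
$\sqrt{\frac{49615}{-14243} + \left(-20 + m\right) 12} = \sqrt{\frac{49615}{-14243} + \left(-20 - 2\right) 12} = \sqrt{49615 \left(- \frac{1}{14243}\right) - 264} = \sqrt{- \frac{49615}{14243} - 264} = \sqrt{- \frac{3809767}{14243}} = \frac{13 i \sqrt{321079949}}{14243}$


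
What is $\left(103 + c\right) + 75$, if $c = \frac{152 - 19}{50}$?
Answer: $\frac{9033}{50} \approx 180.66$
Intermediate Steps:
$c = \frac{133}{50}$ ($c = \left(152 - 19\right) \frac{1}{50} = 133 \cdot \frac{1}{50} = \frac{133}{50} \approx 2.66$)
$\left(103 + c\right) + 75 = \left(103 + \frac{133}{50}\right) + 75 = \frac{5283}{50} + 75 = \frac{9033}{50}$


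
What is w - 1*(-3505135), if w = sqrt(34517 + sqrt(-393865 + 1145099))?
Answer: 3505135 + sqrt(34517 + sqrt(751234)) ≈ 3.5053e+6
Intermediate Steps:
w = sqrt(34517 + sqrt(751234)) ≈ 188.11
w - 1*(-3505135) = sqrt(34517 + sqrt(751234)) - 1*(-3505135) = sqrt(34517 + sqrt(751234)) + 3505135 = 3505135 + sqrt(34517 + sqrt(751234))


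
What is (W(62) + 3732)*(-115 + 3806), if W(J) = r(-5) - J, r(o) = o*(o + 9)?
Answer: 13472150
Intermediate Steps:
r(o) = o*(9 + o)
W(J) = -20 - J (W(J) = -5*(9 - 5) - J = -5*4 - J = -20 - J)
(W(62) + 3732)*(-115 + 3806) = ((-20 - 1*62) + 3732)*(-115 + 3806) = ((-20 - 62) + 3732)*3691 = (-82 + 3732)*3691 = 3650*3691 = 13472150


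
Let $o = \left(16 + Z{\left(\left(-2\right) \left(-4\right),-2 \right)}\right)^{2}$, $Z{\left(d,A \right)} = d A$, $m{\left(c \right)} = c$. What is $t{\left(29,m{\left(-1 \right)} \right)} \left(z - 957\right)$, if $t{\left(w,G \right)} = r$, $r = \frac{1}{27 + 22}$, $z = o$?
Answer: $- \frac{957}{49} \approx -19.531$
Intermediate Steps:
$Z{\left(d,A \right)} = A d$
$o = 0$ ($o = \left(16 - 2 \left(\left(-2\right) \left(-4\right)\right)\right)^{2} = \left(16 - 16\right)^{2} = 0^{2} = 0$)
$z = 0$
$r = \frac{1}{49} \approx 0.020408$
$t{\left(w,G \right)} = \frac{1}{49}$
$t{\left(29,m{\left(-1 \right)} \right)} \left(z - 957\right) = \frac{0 - 957}{49} = \frac{1}{49} \left(-957\right) = - \frac{957}{49}$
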